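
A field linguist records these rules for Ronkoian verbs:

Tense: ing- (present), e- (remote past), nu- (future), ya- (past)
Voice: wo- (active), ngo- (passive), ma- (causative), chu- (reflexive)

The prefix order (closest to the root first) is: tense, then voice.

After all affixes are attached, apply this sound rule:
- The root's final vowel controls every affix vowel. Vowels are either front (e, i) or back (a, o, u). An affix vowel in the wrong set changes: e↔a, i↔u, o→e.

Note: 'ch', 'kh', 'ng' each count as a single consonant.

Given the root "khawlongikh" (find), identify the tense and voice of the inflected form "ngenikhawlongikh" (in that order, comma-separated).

Segment: ngo-nu-khawlongikh.
tense: nu- → future.
voice: ngo- → passive.

future, passive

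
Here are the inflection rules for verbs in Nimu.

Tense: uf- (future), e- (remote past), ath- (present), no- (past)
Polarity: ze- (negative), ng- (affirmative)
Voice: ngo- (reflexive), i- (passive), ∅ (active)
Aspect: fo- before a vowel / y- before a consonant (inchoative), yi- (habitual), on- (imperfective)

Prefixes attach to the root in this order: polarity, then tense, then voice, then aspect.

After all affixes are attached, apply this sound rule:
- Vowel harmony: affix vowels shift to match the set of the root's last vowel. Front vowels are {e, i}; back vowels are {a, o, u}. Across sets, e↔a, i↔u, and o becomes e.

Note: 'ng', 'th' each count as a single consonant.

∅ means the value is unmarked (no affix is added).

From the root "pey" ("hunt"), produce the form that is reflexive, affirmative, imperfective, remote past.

Attach polarity affirmative ng- → ngpey.
Attach tense remote past e- → engpey.
Attach voice reflexive ngo- → ngoengpey.
Attach aspect imperfective on- → onngoengpey.
Apply vowel harmony: onngoengpey → enngeengpey.

enngeengpey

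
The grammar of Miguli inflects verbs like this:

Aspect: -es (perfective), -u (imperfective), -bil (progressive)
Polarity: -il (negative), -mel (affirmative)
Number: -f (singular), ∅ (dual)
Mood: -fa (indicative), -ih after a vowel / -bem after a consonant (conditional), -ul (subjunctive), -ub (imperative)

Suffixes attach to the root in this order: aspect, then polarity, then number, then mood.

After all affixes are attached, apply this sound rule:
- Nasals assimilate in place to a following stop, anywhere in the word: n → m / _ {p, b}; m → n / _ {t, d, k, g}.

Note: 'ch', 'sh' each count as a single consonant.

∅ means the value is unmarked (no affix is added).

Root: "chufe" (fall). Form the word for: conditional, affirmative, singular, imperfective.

Attach aspect imperfective -u → chufeu.
Attach polarity affirmative -mel → chufeumel.
Attach number singular -f → chufeumelf.
Attach mood conditional -bem (after consonant 'f') → chufeumelfbem.
Nasal assimilation: no change.

chufeumelfbem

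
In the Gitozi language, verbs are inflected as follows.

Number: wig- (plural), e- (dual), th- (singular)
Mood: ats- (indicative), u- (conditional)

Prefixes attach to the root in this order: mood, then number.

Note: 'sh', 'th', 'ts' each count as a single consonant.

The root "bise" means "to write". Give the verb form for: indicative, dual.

eatsbise

Attach mood indicative ats- → atsbise.
Attach number dual e- → eatsbise.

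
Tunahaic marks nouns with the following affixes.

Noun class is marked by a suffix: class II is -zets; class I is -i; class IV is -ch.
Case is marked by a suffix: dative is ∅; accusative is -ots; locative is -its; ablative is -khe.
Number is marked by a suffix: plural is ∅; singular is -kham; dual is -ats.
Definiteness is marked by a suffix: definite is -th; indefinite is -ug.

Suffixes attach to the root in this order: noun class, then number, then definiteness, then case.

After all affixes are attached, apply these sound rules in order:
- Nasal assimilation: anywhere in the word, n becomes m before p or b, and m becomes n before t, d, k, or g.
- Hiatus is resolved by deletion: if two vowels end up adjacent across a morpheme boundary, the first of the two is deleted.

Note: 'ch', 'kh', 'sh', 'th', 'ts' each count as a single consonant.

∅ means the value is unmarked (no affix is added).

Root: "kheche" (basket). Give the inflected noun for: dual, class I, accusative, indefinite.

khechatsugots

Attach noun class class I -i → khechei.
Attach number dual -ats → khecheiats.
Attach definiteness indefinite -ug → khecheiatsug.
Attach case accusative -ots → khecheiatsugots.
Nasal assimilation: no change.
Apply vowel deletion: khecheiatsugots → khechatsugots.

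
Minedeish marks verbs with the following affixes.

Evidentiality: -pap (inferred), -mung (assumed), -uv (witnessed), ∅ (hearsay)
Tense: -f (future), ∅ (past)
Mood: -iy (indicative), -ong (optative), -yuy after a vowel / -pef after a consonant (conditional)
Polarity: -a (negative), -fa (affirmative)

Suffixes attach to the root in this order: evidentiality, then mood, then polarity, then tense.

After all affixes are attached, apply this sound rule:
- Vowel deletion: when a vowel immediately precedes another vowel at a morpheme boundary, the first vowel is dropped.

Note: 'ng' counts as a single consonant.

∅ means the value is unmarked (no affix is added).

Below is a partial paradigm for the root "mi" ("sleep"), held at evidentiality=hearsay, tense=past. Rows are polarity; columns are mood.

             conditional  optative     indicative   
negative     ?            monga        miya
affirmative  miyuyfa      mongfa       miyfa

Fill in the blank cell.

miyuya

evidentiality = hearsay: zero marking, form stays mi.
Attach mood conditional -yuy (after vowel 'i') → miyuy.
Attach polarity negative -a → miyuya.
tense = past: zero marking, form stays miyuya.
Vowel deletion: no change.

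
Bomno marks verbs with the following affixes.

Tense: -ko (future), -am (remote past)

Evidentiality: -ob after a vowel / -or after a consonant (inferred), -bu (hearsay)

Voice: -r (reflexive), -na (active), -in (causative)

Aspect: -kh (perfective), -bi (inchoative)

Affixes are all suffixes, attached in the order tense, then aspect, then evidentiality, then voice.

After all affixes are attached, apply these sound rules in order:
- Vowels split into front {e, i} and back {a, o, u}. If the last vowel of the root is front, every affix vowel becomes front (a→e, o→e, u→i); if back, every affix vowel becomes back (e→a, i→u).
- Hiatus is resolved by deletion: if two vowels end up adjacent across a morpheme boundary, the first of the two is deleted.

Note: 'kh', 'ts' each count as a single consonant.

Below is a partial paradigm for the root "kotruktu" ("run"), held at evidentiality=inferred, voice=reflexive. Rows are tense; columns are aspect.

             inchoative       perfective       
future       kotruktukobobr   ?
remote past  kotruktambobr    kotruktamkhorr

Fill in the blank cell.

kotruktukokhorr

Attach tense future -ko → kotruktuko.
Attach aspect perfective -kh → kotruktukokh.
Attach evidentiality inferred -or (after consonant 'kh') → kotruktukokhor.
Attach voice reflexive -r → kotruktukokhorr.
Vowel harmony: no change.
Vowel deletion: no change.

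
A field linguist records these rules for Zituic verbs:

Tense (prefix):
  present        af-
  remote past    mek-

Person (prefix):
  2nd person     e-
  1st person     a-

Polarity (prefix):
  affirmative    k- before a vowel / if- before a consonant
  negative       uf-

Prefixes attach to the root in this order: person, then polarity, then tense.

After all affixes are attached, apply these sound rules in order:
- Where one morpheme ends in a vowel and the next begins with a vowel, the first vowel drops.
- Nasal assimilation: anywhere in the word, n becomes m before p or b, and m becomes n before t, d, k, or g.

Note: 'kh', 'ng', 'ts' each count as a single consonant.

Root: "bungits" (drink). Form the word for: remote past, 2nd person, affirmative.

Attach person 2nd person e- → ebungits.
Attach polarity affirmative k- (before vowel 'e') → kebungits.
Attach tense remote past mek- → mekkebungits.
Vowel deletion: no change.
Nasal assimilation: no change.

mekkebungits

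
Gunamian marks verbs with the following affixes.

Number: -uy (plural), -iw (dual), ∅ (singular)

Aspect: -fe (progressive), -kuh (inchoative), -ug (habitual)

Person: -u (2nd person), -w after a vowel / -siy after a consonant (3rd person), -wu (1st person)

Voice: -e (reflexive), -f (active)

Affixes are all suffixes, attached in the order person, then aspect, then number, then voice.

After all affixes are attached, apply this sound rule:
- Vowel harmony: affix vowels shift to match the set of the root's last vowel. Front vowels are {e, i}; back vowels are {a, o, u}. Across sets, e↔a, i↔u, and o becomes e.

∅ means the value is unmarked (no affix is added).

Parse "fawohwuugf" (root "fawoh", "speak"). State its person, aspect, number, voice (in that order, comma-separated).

Segment: fawoh-wu-ug-f.
person: -wu → 1st person.
aspect: -ug → habitual.
number: ∅ → singular.
voice: -f → active.

1st person, habitual, singular, active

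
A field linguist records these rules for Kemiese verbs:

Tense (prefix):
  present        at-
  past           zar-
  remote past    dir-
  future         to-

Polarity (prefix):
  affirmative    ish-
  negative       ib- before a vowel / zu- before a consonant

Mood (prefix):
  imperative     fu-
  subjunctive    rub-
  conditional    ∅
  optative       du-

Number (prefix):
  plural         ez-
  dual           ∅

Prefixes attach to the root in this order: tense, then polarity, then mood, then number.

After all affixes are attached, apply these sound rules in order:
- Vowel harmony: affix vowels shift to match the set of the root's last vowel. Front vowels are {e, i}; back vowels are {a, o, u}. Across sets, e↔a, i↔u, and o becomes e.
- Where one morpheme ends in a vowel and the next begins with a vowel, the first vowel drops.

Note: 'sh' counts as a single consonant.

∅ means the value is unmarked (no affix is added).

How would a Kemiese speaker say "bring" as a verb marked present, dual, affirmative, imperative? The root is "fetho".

fushatfetho

Attach tense present at- → atfetho.
Attach polarity affirmative ish- → ishatfetho.
Attach mood imperative fu- → fuishatfetho.
number = dual: zero marking, form stays fuishatfetho.
Apply vowel harmony: fuishatfetho → fuushatfetho.
Apply vowel deletion: fuushatfetho → fushatfetho.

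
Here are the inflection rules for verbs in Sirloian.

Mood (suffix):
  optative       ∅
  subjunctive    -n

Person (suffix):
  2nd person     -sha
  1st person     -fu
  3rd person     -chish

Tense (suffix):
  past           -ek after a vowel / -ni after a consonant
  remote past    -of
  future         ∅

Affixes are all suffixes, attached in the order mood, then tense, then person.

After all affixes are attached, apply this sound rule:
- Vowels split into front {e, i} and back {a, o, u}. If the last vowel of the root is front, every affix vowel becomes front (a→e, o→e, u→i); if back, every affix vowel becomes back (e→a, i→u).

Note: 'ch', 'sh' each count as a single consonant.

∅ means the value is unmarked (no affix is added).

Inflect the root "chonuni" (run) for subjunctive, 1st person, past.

chonuninnifi

Attach mood subjunctive -n → chonunin.
Attach tense past -ni (after consonant 'n') → chonuninni.
Attach person 1st person -fu → chonuninnifu.
Apply vowel harmony: chonuninnifu → chonuninnifi.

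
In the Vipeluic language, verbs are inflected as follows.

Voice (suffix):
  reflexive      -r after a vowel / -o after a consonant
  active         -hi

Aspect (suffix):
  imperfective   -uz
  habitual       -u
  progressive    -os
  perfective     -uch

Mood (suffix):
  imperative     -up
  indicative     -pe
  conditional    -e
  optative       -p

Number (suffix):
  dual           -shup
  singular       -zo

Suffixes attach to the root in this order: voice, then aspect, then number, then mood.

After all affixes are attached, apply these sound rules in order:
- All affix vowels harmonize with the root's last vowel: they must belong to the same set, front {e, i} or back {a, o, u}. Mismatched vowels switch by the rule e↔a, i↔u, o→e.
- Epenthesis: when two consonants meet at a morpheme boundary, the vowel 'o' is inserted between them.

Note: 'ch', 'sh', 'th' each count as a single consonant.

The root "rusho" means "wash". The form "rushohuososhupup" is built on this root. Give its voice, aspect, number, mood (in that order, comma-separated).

active, progressive, dual, imperative

Segment: rusho-hi-os-shup-up.
voice: -hi → active.
aspect: -os → progressive.
number: -shup → dual.
mood: -up → imperative.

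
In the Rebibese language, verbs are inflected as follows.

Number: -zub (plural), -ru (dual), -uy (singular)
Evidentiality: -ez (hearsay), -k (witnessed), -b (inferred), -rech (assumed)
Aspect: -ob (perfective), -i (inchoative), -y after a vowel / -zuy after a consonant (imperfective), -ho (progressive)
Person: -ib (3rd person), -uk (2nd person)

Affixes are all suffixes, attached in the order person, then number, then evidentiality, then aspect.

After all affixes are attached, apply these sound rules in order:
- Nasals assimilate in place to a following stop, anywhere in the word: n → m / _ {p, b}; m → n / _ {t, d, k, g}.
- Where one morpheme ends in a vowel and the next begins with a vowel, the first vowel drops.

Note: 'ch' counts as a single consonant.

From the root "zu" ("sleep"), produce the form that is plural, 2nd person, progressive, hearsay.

Attach person 2nd person -uk → zuuk.
Attach number plural -zub → zuukzub.
Attach evidentiality hearsay -ez → zuukzubez.
Attach aspect progressive -ho → zuukzubezho.
Nasal assimilation: no change.
Apply vowel deletion: zuukzubezho → zukzubezho.

zukzubezho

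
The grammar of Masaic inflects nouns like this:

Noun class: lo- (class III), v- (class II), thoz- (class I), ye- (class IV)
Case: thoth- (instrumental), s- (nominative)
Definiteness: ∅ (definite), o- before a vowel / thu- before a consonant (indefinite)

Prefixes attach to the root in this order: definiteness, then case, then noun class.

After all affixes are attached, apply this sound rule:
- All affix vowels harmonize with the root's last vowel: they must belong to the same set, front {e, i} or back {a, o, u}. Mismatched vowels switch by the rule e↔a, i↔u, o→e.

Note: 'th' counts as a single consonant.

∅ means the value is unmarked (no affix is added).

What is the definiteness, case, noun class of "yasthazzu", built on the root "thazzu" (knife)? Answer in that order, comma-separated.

definite, nominative, class IV

Segment: ye-s-thazzu.
definiteness: ∅ → definite.
case: s- → nominative.
noun class: ye- → class IV.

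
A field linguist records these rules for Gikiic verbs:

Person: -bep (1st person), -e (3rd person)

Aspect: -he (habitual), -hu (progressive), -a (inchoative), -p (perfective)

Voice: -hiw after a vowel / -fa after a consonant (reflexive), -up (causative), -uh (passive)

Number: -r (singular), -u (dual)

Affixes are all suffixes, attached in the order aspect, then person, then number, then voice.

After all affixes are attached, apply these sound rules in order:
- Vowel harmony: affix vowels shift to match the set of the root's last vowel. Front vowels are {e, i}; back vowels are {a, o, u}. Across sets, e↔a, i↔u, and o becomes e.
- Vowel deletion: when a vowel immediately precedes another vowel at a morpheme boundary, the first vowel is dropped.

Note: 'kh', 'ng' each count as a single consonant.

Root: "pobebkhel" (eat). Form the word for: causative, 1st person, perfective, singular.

Attach aspect perfective -p → pobebkhelp.
Attach person 1st person -bep → pobebkhelpbep.
Attach number singular -r → pobebkhelpbepr.
Attach voice causative -up → pobebkhelpbeprup.
Apply vowel harmony: pobebkhelpbeprup → pobebkhelpbeprip.
Vowel deletion: no change.

pobebkhelpbeprip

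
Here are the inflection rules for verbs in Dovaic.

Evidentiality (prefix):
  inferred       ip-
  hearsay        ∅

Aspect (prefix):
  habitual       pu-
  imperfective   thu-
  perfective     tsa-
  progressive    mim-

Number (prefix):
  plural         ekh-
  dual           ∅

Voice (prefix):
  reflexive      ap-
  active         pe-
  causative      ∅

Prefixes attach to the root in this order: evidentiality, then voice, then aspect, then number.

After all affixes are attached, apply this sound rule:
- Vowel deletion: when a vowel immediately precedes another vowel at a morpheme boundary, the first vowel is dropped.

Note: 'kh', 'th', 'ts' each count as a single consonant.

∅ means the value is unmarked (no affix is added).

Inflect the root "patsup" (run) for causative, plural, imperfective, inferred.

Attach evidentiality inferred ip- → ippatsup.
voice = causative: zero marking, form stays ippatsup.
Attach aspect imperfective thu- → thuippatsup.
Attach number plural ekh- → ekhthuippatsup.
Apply vowel deletion: ekhthuippatsup → ekhthippatsup.

ekhthippatsup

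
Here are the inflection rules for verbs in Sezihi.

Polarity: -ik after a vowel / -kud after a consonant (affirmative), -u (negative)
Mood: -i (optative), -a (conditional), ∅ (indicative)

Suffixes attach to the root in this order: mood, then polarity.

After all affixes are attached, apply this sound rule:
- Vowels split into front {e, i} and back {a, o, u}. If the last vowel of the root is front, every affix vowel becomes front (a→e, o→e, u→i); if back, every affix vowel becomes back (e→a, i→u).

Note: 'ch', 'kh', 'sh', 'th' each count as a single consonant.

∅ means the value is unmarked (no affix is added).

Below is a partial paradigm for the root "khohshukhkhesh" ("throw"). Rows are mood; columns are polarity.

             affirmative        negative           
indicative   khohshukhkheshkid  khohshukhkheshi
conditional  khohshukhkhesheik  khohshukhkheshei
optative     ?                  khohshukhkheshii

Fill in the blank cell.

Attach mood optative -i → khohshukhkheshi.
Attach polarity affirmative -ik (after vowel 'i') → khohshukhkheshiik.
Vowel harmony: no change.

khohshukhkheshiik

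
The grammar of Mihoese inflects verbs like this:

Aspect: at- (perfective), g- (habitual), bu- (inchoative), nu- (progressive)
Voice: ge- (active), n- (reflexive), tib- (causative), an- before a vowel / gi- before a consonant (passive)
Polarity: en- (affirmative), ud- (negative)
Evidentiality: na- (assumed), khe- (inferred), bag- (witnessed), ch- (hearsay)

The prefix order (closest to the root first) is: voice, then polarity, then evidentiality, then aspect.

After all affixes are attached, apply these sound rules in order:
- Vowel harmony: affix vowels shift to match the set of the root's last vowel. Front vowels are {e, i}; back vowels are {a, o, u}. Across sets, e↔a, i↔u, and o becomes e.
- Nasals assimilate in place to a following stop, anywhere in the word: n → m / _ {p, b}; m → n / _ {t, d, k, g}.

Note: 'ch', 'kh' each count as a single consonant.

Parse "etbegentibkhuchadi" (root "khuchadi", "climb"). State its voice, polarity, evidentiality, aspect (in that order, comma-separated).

Segment: at-bag-en-tib-khuchadi.
voice: tib- → causative.
polarity: en- → affirmative.
evidentiality: bag- → witnessed.
aspect: at- → perfective.

causative, affirmative, witnessed, perfective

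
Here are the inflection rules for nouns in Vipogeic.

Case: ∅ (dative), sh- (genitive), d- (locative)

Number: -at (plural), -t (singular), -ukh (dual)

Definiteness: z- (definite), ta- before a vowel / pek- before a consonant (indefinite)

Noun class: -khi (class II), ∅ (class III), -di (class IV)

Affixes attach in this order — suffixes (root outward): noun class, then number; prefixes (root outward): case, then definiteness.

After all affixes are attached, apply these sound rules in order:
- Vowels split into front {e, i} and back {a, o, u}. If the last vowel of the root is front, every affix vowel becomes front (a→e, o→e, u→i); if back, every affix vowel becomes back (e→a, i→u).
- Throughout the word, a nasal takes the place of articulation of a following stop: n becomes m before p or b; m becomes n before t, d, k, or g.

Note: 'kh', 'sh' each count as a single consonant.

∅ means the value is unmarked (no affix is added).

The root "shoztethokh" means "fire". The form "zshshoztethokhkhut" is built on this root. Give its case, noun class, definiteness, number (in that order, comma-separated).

Segment: z-sh-shoztethokh-khi-t.
case: sh- → genitive.
noun class: -khi → class II.
definiteness: z- → definite.
number: -t → singular.

genitive, class II, definite, singular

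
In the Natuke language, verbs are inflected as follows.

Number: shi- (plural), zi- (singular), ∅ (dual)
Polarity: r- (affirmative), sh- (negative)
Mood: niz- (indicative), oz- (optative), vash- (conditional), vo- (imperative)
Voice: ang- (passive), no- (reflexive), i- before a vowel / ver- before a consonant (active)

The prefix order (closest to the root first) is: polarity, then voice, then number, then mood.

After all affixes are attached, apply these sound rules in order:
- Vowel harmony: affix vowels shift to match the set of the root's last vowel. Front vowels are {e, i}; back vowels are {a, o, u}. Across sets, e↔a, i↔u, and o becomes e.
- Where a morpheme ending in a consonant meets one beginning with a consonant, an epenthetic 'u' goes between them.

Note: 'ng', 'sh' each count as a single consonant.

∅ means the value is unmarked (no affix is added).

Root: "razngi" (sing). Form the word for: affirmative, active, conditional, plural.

veshushiverururazngi

Attach polarity affirmative r- → rrazngi.
Attach voice active ver- (before consonant 'r') → verrrazngi.
Attach number plural shi- → shiverrrazngi.
Attach mood conditional vash- → vashshiverrrazngi.
Apply vowel harmony: vashshiverrrazngi → veshshiverrrazngi.
Apply epenthesis: veshshiverrrazngi → veshushiverururazngi.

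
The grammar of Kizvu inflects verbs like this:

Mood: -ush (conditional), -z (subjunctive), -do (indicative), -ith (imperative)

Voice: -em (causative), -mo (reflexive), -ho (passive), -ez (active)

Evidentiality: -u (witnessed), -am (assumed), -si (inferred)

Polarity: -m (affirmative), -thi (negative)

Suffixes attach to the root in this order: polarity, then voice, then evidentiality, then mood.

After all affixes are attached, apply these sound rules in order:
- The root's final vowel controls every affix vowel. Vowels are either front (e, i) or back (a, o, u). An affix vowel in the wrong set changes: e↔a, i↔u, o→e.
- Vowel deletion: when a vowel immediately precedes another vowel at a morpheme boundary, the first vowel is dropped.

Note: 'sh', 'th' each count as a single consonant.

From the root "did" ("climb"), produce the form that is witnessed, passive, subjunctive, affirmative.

didmhiz

Attach polarity affirmative -m → didm.
Attach voice passive -ho → didmho.
Attach evidentiality witnessed -u → didmhou.
Attach mood subjunctive -z → didmhouz.
Apply vowel harmony: didmhouz → didmheiz.
Apply vowel deletion: didmheiz → didmhiz.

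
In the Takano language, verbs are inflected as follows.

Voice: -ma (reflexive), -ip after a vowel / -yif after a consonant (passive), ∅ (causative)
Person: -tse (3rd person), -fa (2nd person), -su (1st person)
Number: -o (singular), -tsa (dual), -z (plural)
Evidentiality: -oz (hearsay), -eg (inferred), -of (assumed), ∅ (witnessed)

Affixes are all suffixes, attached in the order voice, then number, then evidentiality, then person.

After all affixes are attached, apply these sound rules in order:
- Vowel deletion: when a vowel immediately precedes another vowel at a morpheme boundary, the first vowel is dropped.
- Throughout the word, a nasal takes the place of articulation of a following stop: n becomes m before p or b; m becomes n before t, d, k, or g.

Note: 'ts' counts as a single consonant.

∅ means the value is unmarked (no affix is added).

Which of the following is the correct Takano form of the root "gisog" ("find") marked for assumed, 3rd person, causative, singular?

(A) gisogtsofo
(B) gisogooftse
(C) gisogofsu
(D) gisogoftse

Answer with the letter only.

voice = causative: zero marking, form stays gisog.
Attach number singular -o → gisogo.
Attach evidentiality assumed -of → gisogoof.
Attach person 3rd person -tse → gisogooftse.
Apply vowel deletion: gisogooftse → gisogoftse.
Nasal assimilation: no change.
So the correct form is gisogoftse, option (D).
(A) gisogtsofo is wrong: it has the affixes in the wrong order.
(B) gisogooftse is wrong: it fails to apply the sound rule(s).
(C) gisogofsu is wrong: it uses 1st person instead of 3rd person for person.

D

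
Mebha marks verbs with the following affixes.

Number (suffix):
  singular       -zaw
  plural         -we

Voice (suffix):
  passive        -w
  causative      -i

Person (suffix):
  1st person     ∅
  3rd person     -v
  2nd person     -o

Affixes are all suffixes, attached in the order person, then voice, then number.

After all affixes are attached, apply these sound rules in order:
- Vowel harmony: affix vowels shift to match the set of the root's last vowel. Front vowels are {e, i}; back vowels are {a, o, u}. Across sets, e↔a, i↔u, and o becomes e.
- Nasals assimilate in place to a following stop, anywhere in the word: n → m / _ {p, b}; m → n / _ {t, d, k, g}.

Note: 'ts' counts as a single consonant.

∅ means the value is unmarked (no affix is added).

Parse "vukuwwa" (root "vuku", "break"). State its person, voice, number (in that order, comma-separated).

1st person, passive, plural

Segment: vuku-w-we.
person: ∅ → 1st person.
voice: -w → passive.
number: -we → plural.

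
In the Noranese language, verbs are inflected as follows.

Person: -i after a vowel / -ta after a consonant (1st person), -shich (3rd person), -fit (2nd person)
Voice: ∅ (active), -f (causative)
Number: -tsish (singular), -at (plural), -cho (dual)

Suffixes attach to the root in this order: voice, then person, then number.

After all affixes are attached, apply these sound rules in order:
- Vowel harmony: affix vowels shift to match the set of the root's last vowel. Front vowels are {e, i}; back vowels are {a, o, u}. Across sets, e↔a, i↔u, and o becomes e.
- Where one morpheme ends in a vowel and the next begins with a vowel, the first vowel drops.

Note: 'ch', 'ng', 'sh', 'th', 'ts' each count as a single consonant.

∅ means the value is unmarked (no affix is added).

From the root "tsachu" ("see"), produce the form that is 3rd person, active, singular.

tsachushuchtsush

voice = active: zero marking, form stays tsachu.
Attach person 3rd person -shich → tsachushich.
Attach number singular -tsish → tsachushichtsish.
Apply vowel harmony: tsachushichtsish → tsachushuchtsush.
Vowel deletion: no change.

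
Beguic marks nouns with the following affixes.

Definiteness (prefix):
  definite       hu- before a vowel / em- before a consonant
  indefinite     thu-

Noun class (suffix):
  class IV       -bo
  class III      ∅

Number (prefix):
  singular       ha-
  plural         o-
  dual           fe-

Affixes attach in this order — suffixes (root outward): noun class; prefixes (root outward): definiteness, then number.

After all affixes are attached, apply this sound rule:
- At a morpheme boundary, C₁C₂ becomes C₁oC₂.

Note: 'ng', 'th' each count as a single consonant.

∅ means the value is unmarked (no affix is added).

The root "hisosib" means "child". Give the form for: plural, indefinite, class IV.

othuhisosibobo

Attach noun class class IV -bo → hisosibbo.
Attach definiteness indefinite thu- → thuhisosibbo.
Attach number plural o- → othuhisosibbo.
Apply epenthesis: othuhisosibbo → othuhisosibobo.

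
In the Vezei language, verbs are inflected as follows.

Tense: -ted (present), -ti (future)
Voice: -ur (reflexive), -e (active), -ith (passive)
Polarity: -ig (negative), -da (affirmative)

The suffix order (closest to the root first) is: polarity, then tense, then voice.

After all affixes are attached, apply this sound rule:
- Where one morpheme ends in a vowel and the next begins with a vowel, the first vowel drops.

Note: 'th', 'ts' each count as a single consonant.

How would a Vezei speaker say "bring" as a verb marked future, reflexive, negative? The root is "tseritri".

tseritrigtur

Attach polarity negative -ig → tseritriig.
Attach tense future -ti → tseritriigti.
Attach voice reflexive -ur → tseritriigtiur.
Apply vowel deletion: tseritriigtiur → tseritrigtur.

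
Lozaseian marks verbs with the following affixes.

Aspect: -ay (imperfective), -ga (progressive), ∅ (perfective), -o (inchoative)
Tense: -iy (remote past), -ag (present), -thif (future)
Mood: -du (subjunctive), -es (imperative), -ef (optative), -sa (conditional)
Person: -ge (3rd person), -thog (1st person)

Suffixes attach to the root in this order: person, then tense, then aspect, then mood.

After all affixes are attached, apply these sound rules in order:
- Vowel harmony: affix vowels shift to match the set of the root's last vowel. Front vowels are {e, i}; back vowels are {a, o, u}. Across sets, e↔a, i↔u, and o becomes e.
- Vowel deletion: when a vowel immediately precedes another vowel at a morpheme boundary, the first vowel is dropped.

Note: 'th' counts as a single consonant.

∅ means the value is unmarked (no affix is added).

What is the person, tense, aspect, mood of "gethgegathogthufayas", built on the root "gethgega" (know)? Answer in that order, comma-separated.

1st person, future, imperfective, imperative

Segment: gethgega-thog-thif-ay-es.
person: -thog → 1st person.
tense: -thif → future.
aspect: -ay → imperfective.
mood: -es → imperative.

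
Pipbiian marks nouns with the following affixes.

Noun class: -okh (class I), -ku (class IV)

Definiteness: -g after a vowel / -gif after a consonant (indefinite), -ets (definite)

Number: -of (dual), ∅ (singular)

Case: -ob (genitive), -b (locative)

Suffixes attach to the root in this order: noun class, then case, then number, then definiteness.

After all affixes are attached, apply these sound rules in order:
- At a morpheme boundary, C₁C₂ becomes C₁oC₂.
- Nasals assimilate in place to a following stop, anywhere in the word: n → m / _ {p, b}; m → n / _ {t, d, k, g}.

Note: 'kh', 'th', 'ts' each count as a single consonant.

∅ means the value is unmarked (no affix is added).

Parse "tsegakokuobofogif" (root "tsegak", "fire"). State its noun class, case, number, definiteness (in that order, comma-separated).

Segment: tsegak-ku-ob-of-gif.
noun class: -ku → class IV.
case: -ob → genitive.
number: -of → dual.
definiteness: -g/gif → indefinite.

class IV, genitive, dual, indefinite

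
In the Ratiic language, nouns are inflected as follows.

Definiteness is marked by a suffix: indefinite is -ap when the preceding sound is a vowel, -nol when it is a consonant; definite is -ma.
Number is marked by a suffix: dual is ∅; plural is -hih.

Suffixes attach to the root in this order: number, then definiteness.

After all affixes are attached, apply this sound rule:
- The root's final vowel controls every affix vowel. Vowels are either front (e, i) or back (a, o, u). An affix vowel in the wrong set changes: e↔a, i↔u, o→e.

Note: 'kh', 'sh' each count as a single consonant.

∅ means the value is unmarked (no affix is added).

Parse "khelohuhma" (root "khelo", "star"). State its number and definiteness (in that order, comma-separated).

Segment: khelo-hih-ma.
number: -hih → plural.
definiteness: -ma → definite.

plural, definite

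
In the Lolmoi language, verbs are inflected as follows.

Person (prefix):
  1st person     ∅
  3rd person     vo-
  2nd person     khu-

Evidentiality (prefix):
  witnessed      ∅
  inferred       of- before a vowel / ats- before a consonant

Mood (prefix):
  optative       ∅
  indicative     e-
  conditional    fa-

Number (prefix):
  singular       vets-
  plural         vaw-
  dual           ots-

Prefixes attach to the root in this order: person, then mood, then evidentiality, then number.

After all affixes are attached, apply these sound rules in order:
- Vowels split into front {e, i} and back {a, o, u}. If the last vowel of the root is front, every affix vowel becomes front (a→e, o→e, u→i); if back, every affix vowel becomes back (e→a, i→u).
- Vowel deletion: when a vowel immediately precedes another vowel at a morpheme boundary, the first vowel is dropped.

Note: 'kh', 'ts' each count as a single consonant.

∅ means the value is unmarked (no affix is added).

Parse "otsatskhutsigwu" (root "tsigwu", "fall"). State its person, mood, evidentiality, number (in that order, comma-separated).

2nd person, optative, inferred, dual

Segment: ots-ats-khu-tsigwu.
person: khu- → 2nd person.
mood: ∅ → optative.
evidentiality: of/ats- → inferred.
number: ots- → dual.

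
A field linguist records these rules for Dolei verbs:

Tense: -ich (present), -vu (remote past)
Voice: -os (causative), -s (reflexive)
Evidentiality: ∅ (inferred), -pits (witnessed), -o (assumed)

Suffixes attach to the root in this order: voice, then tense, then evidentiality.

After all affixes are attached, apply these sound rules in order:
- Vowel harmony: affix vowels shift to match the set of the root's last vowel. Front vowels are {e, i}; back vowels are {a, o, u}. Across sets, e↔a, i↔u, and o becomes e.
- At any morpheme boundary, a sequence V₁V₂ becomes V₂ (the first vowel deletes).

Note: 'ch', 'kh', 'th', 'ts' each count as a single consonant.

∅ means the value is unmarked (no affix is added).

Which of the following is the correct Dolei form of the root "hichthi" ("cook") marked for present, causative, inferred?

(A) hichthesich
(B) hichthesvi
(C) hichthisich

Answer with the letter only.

A

Attach voice causative -os → hichthios.
Attach tense present -ich → hichthiosich.
evidentiality = inferred: zero marking, form stays hichthiosich.
Apply vowel harmony: hichthiosich → hichthiesich.
Apply vowel deletion: hichthiesich → hichthesich.
So the correct form is hichthesich, option (A).
(C) hichthisich is wrong: it uses reflexive instead of causative for voice.
(B) hichthesvi is wrong: it uses remote past instead of present for tense.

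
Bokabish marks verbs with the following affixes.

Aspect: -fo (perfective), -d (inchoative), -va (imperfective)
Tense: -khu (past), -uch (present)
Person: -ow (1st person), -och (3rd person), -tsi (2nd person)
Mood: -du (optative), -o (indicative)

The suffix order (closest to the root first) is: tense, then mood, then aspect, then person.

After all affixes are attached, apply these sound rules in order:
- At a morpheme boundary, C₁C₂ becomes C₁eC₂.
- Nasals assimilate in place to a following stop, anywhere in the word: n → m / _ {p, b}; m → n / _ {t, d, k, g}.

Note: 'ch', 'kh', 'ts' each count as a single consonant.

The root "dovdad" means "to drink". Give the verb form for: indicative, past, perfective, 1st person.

Attach tense past -khu → dovdadkhu.
Attach mood indicative -o → dovdadkhuo.
Attach aspect perfective -fo → dovdadkhuofo.
Attach person 1st person -ow → dovdadkhuofoow.
Apply epenthesis: dovdadkhuofoow → dovdadekhuofoow.
Nasal assimilation: no change.

dovdadekhuofoow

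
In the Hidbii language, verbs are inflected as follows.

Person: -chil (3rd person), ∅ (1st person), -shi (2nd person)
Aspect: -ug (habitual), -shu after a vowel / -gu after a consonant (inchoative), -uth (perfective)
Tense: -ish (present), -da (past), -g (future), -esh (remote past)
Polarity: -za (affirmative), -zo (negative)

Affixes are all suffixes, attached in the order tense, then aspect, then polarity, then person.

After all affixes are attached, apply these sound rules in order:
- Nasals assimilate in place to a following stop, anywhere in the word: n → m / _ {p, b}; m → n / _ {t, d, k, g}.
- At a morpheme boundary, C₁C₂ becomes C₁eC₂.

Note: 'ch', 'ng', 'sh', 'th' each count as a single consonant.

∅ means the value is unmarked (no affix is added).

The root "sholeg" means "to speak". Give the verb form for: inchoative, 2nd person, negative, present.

sholegisheguzoshi

Attach tense present -ish → sholegish.
Attach aspect inchoative -gu (after consonant 'sh') → sholegishgu.
Attach polarity negative -zo → sholegishguzo.
Attach person 2nd person -shi → sholegishguzoshi.
Nasal assimilation: no change.
Apply epenthesis: sholegishguzoshi → sholegisheguzoshi.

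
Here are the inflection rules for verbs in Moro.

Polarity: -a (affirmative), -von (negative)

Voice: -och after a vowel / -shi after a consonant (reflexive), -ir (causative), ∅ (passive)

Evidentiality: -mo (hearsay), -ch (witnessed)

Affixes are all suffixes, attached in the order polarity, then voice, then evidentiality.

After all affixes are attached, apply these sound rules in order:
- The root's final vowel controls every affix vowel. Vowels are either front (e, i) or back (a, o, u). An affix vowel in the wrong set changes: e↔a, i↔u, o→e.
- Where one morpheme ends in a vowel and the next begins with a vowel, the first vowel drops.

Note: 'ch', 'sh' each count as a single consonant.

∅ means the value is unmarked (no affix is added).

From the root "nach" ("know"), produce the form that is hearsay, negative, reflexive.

nachvonshumo

Attach polarity negative -von → nachvon.
Attach voice reflexive -shi (after consonant 'n') → nachvonshi.
Attach evidentiality hearsay -mo → nachvonshimo.
Apply vowel harmony: nachvonshimo → nachvonshumo.
Vowel deletion: no change.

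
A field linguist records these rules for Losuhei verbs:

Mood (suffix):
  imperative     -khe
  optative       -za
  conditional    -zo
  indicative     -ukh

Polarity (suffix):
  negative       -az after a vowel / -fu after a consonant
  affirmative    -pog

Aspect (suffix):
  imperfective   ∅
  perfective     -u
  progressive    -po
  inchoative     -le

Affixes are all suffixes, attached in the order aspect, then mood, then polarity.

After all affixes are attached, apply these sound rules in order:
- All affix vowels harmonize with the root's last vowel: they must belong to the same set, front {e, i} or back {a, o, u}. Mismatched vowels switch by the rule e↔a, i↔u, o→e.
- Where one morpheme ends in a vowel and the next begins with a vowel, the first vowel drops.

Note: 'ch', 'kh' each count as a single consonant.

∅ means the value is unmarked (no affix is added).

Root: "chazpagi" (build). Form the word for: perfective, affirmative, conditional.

chazpagizepeg

Attach aspect perfective -u → chazpagiu.
Attach mood conditional -zo → chazpagiuzo.
Attach polarity affirmative -pog → chazpagiuzopog.
Apply vowel harmony: chazpagiuzopog → chazpagiizepeg.
Apply vowel deletion: chazpagiizepeg → chazpagizepeg.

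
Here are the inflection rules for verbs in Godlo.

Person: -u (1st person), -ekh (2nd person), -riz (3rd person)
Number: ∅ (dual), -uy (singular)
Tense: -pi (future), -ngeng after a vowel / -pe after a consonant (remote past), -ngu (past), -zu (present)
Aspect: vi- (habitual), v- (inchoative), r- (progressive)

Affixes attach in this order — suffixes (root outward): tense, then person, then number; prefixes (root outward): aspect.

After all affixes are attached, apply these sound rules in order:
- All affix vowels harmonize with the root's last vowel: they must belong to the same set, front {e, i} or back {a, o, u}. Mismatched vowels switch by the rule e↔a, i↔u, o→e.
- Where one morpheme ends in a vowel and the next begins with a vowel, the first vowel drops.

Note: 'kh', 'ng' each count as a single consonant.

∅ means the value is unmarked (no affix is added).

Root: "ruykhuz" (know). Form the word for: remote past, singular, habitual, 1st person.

vuruykhuzpuy

Attach tense remote past -pe (after consonant 'z') → ruykhuzpe.
Attach person 1st person -u → ruykhuzpeu.
Attach aspect habitual vi- → viruykhuzpeu.
Attach number singular -uy → viruykhuzpeuuy.
Apply vowel harmony: viruykhuzpeuuy → vuruykhuzpauuy.
Apply vowel deletion: vuruykhuzpauuy → vuruykhuzpuy.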